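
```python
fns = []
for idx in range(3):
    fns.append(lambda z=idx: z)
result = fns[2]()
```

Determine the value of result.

Step 1: Default argument z=idx captures idx's value at each iteration.
Step 2: fns[2] captured z = 2 when idx was 2.
Step 3: result = 2

The answer is 2.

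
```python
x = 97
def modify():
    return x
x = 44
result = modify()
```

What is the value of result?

Step 1: x is first set to 97, then reassigned to 44.
Step 2: modify() is called after the reassignment, so it looks up the current global x = 44.
Step 3: result = 44

The answer is 44.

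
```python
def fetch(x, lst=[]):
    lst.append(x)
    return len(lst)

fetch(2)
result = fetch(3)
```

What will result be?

Step 1: Mutable default list persists between calls.
Step 2: First call: lst = [2], len = 1. Second call: lst = [2, 3], len = 2.
Step 3: result = 2

The answer is 2.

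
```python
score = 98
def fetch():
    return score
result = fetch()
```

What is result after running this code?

Step 1: score = 98 is defined in the global scope.
Step 2: fetch() looks up score. No local score exists, so Python checks the global scope via LEGB rule and finds score = 98.
Step 3: result = 98

The answer is 98.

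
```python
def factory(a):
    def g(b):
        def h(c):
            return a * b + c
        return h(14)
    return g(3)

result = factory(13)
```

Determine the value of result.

Step 1: a = 13, b = 3, c = 14.
Step 2: h() computes a * b + c = 13 * 3 + 14 = 53.
Step 3: result = 53

The answer is 53.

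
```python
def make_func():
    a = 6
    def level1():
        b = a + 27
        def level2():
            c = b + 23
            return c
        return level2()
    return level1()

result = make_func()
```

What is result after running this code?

Step 1: a = 6. b = a + 27 = 33.
Step 2: c = b + 23 = 33 + 23 = 56.
Step 3: result = 56

The answer is 56.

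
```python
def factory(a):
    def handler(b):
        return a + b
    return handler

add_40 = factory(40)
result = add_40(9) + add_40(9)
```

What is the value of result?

Step 1: add_40 captures a = 40.
Step 2: add_40(9) = 40 + 9 = 49, called twice.
Step 3: result = 49 + 49 = 98

The answer is 98.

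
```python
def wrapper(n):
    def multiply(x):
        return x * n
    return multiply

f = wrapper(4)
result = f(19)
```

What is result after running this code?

Step 1: wrapper(4) returns multiply closure with n = 4.
Step 2: f(19) computes 19 * 4 = 76.
Step 3: result = 76

The answer is 76.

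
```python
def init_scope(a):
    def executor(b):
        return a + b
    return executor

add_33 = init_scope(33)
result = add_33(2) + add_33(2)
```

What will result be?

Step 1: add_33 captures a = 33.
Step 2: add_33(2) = 33 + 2 = 35, called twice.
Step 3: result = 35 + 35 = 70

The answer is 70.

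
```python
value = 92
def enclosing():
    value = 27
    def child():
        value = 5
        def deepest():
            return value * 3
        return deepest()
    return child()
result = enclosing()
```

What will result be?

Step 1: deepest() looks up value through LEGB: not local, finds value = 5 in enclosing child().
Step 2: Returns 5 * 3 = 15.
Step 3: result = 15

The answer is 15.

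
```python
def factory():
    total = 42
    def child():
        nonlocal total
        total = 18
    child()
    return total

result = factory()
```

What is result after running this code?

Step 1: factory() sets total = 42.
Step 2: child() uses nonlocal to reassign total = 18.
Step 3: result = 18

The answer is 18.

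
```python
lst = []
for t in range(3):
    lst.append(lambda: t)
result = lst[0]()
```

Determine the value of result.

Step 1: The loop creates 3 lambdas, all referencing the same variable t.
Step 2: After the loop, t = 2 (final value).
Step 3: lst[0]() looks up t at call time and finds 2. This is the late binding gotcha. result = 2

The answer is 2.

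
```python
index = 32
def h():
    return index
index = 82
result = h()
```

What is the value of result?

Step 1: index is first set to 32, then reassigned to 82.
Step 2: h() is called after the reassignment, so it looks up the current global index = 82.
Step 3: result = 82

The answer is 82.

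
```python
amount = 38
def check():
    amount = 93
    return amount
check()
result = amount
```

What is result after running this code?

Step 1: amount = 38 globally.
Step 2: check() creates a LOCAL amount = 93 (no global keyword!).
Step 3: The global amount is unchanged. result = 38

The answer is 38.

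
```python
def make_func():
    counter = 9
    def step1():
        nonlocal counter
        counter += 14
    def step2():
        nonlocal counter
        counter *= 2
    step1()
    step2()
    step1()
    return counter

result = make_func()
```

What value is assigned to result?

Step 1: counter = 9.
Step 2: step1(): counter = 9 + 14 = 23.
Step 3: step2(): counter = 23 * 2 = 46.
Step 4: step1(): counter = 46 + 14 = 60. result = 60

The answer is 60.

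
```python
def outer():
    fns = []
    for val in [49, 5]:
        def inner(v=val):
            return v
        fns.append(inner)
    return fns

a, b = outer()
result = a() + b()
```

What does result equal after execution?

Step 1: Default argument v=val captures val at each iteration.
Step 2: a() returns 49 (captured at first iteration), b() returns 5 (captured at second).
Step 3: result = 49 + 5 = 54

The answer is 54.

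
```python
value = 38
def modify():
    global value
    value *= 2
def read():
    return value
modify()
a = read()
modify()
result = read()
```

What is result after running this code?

Step 1: value = 38.
Step 2: First modify(): value = 38 * 2 = 76.
Step 3: Second modify(): value = 76 * 2 = 152.
Step 4: read() returns 152

The answer is 152.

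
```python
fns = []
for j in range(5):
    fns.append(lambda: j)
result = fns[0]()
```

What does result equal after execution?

Step 1: The loop creates 5 lambdas, all referencing the same variable j.
Step 2: After the loop, j = 4 (final value).
Step 3: fns[0]() looks up j at call time and finds 4. This is the late binding gotcha. result = 4

The answer is 4.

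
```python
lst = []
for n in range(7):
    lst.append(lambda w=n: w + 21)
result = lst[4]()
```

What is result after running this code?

Step 1: Default argument w=n captures n's value at definition time.
Step 2: lst[4] was defined when n = 4, so w defaults to 4.
Step 3: result = 4 + 21 = 25 (default arg fixes the late binding issue)

The answer is 25.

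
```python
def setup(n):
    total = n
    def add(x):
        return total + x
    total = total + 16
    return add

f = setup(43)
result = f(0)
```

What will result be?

Step 1: setup(43) sets total = 43, then total = 43 + 16 = 59.
Step 2: Closures capture by reference, so add sees total = 59.
Step 3: f(0) returns 59 + 0 = 59

The answer is 59.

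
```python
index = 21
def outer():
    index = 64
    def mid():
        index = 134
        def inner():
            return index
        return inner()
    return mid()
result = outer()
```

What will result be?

Step 1: Three levels of shadowing: global 21, outer 64, mid 134.
Step 2: inner() finds index = 134 in enclosing mid() scope.
Step 3: result = 134

The answer is 134.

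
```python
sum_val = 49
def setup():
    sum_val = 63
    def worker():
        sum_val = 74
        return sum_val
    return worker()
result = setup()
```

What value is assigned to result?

Step 1: Three scopes define sum_val: global (49), setup (63), worker (74).
Step 2: worker() has its own local sum_val = 74, which shadows both enclosing and global.
Step 3: result = 74 (local wins in LEGB)

The answer is 74.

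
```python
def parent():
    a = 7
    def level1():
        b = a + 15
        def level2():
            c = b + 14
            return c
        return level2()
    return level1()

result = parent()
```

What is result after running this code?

Step 1: a = 7. b = a + 15 = 22.
Step 2: c = b + 14 = 22 + 14 = 36.
Step 3: result = 36

The answer is 36.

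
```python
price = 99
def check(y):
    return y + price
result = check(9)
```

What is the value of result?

Step 1: price = 99 is defined globally.
Step 2: check(9) uses parameter y = 9 and looks up price from global scope = 99.
Step 3: result = 9 + 99 = 108

The answer is 108.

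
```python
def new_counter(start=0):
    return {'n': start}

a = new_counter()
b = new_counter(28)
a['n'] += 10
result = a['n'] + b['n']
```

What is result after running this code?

Step 1: new_counter() returns a new dict each call (immutable default 0).
Step 2: a = {'n': 0}, b = {'n': 28}.
Step 3: a['n'] += 10 = 10. result = 10 + 28 = 38

The answer is 38.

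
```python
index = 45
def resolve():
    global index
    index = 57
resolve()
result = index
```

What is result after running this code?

Step 1: index = 45 globally.
Step 2: resolve() declares global index and sets it to 57.
Step 3: After resolve(), global index = 57. result = 57

The answer is 57.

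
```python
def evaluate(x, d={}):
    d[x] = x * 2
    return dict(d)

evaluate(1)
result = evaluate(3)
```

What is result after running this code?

Step 1: Mutable default dict is shared across calls.
Step 2: First call adds 1: 2. Second call adds 3: 6.
Step 3: result = {1: 2, 3: 6}

The answer is {1: 2, 3: 6}.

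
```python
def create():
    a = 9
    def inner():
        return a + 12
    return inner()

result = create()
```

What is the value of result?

Step 1: create() defines a = 9.
Step 2: inner() reads a = 9 from enclosing scope, returns 9 + 12 = 21.
Step 3: result = 21

The answer is 21.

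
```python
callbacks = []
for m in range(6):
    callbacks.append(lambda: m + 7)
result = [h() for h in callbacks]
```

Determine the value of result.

Step 1: All lambdas capture m by reference. After the loop, m = 5.
Step 2: Each call returns 5 + 7 = 12.
Step 3: result = [12, 12, 12, 12, 12, 12]

The answer is [12, 12, 12, 12, 12, 12].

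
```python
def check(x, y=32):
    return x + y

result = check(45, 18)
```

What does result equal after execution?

Step 1: check(45, 18) overrides default y with 18.
Step 2: Returns 45 + 18 = 63.
Step 3: result = 63

The answer is 63.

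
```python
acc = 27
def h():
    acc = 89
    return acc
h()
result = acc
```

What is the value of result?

Step 1: acc = 27 globally.
Step 2: h() creates a LOCAL acc = 89 (no global keyword!).
Step 3: The global acc is unchanged. result = 27

The answer is 27.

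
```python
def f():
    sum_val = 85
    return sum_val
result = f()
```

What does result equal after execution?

Step 1: f() defines sum_val = 85 in its local scope.
Step 2: return sum_val finds the local variable sum_val = 85.
Step 3: result = 85

The answer is 85.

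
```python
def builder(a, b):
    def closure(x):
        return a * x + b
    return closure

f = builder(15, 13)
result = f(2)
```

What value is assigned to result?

Step 1: builder(15, 13) captures a = 15, b = 13.
Step 2: f(2) computes 15 * 2 + 13 = 43.
Step 3: result = 43

The answer is 43.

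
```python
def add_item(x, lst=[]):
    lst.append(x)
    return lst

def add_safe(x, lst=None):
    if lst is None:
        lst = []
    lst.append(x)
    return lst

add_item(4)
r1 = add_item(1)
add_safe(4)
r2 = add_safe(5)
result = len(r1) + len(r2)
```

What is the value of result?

Step 1: add_item shares mutable default: after 2 calls, lst = [4, 1], len = 2.
Step 2: add_safe creates fresh list each time: r2 = [5], len = 1.
Step 3: result = 2 + 1 = 3

The answer is 3.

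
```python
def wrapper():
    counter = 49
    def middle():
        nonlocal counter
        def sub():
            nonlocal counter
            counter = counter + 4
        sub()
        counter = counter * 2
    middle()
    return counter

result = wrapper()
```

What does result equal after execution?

Step 1: counter = 49.
Step 2: sub() adds 4: counter = 49 + 4 = 53.
Step 3: middle() doubles: counter = 53 * 2 = 106.
Step 4: result = 106

The answer is 106.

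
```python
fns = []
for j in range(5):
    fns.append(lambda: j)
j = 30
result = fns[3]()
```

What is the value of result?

Step 1: Lambdas capture the variable j by reference, not by value.
Step 2: After the loop, j is reassigned to 30.
Step 3: fns[3]() looks up the current j = 30. result = 30

The answer is 30.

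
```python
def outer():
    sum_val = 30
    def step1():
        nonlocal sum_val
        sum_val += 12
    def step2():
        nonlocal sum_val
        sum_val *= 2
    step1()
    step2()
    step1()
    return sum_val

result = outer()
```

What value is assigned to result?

Step 1: sum_val = 30.
Step 2: step1(): sum_val = 30 + 12 = 42.
Step 3: step2(): sum_val = 42 * 2 = 84.
Step 4: step1(): sum_val = 84 + 12 = 96. result = 96

The answer is 96.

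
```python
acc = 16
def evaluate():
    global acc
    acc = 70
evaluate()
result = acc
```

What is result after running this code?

Step 1: acc = 16 globally.
Step 2: evaluate() declares global acc and sets it to 70.
Step 3: After evaluate(), global acc = 70. result = 70

The answer is 70.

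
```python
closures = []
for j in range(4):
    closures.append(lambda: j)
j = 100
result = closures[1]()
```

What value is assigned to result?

Step 1: Lambdas capture the variable j by reference, not by value.
Step 2: After the loop, j is reassigned to 100.
Step 3: closures[1]() looks up the current j = 100. result = 100

The answer is 100.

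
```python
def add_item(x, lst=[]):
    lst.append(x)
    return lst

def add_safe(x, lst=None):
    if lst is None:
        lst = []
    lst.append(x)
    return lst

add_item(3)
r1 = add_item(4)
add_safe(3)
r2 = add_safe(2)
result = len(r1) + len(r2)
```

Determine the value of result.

Step 1: add_item shares mutable default: after 2 calls, lst = [3, 4], len = 2.
Step 2: add_safe creates fresh list each time: r2 = [2], len = 1.
Step 3: result = 2 + 1 = 3

The answer is 3.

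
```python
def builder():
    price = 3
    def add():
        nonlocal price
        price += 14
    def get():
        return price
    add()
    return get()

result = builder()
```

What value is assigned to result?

Step 1: price = 3. add() modifies it via nonlocal, get() reads it.
Step 2: add() makes price = 3 + 14 = 17.
Step 3: get() returns 17. result = 17

The answer is 17.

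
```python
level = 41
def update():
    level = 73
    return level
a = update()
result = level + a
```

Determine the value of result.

Step 1: Global level = 41. update() returns local level = 73.
Step 2: a = 73. Global level still = 41.
Step 3: result = 41 + 73 = 114

The answer is 114.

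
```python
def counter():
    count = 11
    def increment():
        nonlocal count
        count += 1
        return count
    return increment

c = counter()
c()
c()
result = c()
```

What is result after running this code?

Step 1: counter() creates closure with count = 11.
Step 2: Each c() call increments count via nonlocal. After 3 calls: 11 + 3 = 14.
Step 3: result = 14

The answer is 14.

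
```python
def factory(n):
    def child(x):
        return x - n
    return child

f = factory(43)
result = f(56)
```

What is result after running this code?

Step 1: factory(43) creates a closure capturing n = 43.
Step 2: f(56) computes 56 - 43 = 13.
Step 3: result = 13

The answer is 13.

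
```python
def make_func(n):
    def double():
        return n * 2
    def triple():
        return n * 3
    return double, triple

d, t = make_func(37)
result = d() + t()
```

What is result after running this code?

Step 1: Both closures capture the same n = 37.
Step 2: d() = 37 * 2 = 74, t() = 37 * 3 = 111.
Step 3: result = 74 + 111 = 185

The answer is 185.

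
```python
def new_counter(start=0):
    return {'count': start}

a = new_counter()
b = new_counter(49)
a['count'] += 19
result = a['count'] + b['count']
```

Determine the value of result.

Step 1: new_counter() returns a new dict each call (immutable default 0).
Step 2: a = {'count': 0}, b = {'count': 49}.
Step 3: a['count'] += 19 = 19. result = 19 + 49 = 68

The answer is 68.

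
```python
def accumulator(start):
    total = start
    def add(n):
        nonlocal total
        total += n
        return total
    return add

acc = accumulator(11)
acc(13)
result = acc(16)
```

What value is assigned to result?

Step 1: accumulator(11) creates closure with total = 11.
Step 2: First acc(13): total = 11 + 13 = 24.
Step 3: Second acc(16): total = 24 + 16 = 40. result = 40

The answer is 40.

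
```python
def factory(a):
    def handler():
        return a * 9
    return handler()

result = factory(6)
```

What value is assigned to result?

Step 1: factory(6) binds parameter a = 6.
Step 2: handler() accesses a = 6 from enclosing scope.
Step 3: result = 6 * 9 = 54

The answer is 54.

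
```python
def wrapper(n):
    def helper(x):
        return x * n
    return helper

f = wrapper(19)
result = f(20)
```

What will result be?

Step 1: wrapper(19) creates a closure capturing n = 19.
Step 2: f(20) computes 20 * 19 = 380.
Step 3: result = 380

The answer is 380.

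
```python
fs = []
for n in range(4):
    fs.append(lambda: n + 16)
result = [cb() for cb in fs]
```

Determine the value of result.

Step 1: All lambdas capture n by reference. After the loop, n = 3.
Step 2: Each call returns 3 + 16 = 19.
Step 3: result = [19, 19, 19, 19]

The answer is [19, 19, 19, 19].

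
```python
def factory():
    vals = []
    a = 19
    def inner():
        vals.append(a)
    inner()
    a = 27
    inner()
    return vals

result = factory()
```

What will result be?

Step 1: a = 19. inner() appends current a to vals.
Step 2: First inner(): appends 19. Then a = 27.
Step 3: Second inner(): appends 27 (closure sees updated a). result = [19, 27]

The answer is [19, 27].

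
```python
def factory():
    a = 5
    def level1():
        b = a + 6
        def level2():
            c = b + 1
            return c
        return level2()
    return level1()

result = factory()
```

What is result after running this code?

Step 1: a = 5. b = a + 6 = 11.
Step 2: c = b + 1 = 11 + 1 = 12.
Step 3: result = 12

The answer is 12.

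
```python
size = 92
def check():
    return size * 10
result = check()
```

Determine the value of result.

Step 1: size = 92 is defined globally.
Step 2: check() looks up size from global scope = 92, then computes 92 * 10 = 920.
Step 3: result = 920

The answer is 920.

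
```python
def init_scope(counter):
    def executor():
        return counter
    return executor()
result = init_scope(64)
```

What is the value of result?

Step 1: init_scope(64) binds parameter counter = 64.
Step 2: executor() looks up counter in enclosing scope and finds the parameter counter = 64.
Step 3: result = 64

The answer is 64.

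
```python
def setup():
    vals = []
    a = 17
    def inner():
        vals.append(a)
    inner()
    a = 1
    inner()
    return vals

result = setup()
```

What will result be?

Step 1: a = 17. inner() appends current a to vals.
Step 2: First inner(): appends 17. Then a = 1.
Step 3: Second inner(): appends 1 (closure sees updated a). result = [17, 1]

The answer is [17, 1].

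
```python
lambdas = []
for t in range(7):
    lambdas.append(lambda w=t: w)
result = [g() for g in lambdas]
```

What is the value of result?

Step 1: Default arg w=t captures t at each iteration.
Step 2: Each lambda has its own default: 0, 1, ..., 6.
Step 3: result = [0, 1, 2, 3, 4, 5, 6]

The answer is [0, 1, 2, 3, 4, 5, 6].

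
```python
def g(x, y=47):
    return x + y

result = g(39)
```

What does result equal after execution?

Step 1: g(39) uses default y = 47.
Step 2: Returns 39 + 47 = 86.
Step 3: result = 86

The answer is 86.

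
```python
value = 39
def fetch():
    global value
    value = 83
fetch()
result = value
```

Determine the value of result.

Step 1: value = 39 globally.
Step 2: fetch() declares global value and sets it to 83.
Step 3: After fetch(), global value = 83. result = 83

The answer is 83.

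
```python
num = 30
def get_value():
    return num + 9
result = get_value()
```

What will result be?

Step 1: num = 30 is defined globally.
Step 2: get_value() looks up num from global scope = 30, then computes 30 + 9 = 39.
Step 3: result = 39

The answer is 39.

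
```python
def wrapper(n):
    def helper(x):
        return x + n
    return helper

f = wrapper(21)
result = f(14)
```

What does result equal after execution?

Step 1: wrapper(21) creates a closure that captures n = 21.
Step 2: f(14) calls the closure with x = 14, returning 14 + 21 = 35.
Step 3: result = 35

The answer is 35.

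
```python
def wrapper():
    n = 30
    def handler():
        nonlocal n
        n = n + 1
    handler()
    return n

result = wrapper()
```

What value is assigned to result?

Step 1: wrapper() sets n = 30.
Step 2: handler() uses nonlocal to modify n in wrapper's scope: n = 30 + 1 = 31.
Step 3: wrapper() returns the modified n = 31

The answer is 31.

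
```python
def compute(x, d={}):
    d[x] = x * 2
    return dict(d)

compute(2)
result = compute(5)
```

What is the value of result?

Step 1: Mutable default dict is shared across calls.
Step 2: First call adds 2: 4. Second call adds 5: 10.
Step 3: result = {2: 4, 5: 10}

The answer is {2: 4, 5: 10}.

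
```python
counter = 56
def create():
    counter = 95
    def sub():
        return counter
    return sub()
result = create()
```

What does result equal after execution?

Step 1: counter = 56 globally, but create() defines counter = 95 locally.
Step 2: sub() looks up counter. Not in local scope, so checks enclosing scope (create) and finds counter = 95.
Step 3: result = 95

The answer is 95.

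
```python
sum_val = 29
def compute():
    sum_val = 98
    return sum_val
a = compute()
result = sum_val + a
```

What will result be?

Step 1: Global sum_val = 29. compute() returns local sum_val = 98.
Step 2: a = 98. Global sum_val still = 29.
Step 3: result = 29 + 98 = 127

The answer is 127.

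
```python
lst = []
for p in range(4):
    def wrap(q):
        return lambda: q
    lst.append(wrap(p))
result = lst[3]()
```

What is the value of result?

Step 1: wrap(p) creates a new scope capturing q = p at call time.
Step 2: lst[3] = wrap(3), so its lambda captures q = 3.
Step 3: result = 3 (closure factory fixes late binding)

The answer is 3.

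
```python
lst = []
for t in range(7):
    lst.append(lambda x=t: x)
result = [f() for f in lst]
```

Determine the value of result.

Step 1: Default arg x=t captures t at each iteration.
Step 2: Each lambda has its own default: 0, 1, ..., 6.
Step 3: result = [0, 1, 2, 3, 4, 5, 6]

The answer is [0, 1, 2, 3, 4, 5, 6].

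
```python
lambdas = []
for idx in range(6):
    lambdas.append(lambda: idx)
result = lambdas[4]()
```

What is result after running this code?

Step 1: The loop creates 6 lambdas, all referencing the same variable idx.
Step 2: After the loop, idx = 5 (final value).
Step 3: lambdas[4]() looks up idx at call time and finds 5. This is the late binding gotcha. result = 5

The answer is 5.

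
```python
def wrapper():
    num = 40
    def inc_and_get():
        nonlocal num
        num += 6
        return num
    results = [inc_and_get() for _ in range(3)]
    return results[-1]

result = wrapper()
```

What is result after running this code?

Step 1: num = 40.
Step 2: Three calls to inc_and_get(), each adding 6.
Step 3: Last value = 40 + 6 * 3 = 58

The answer is 58.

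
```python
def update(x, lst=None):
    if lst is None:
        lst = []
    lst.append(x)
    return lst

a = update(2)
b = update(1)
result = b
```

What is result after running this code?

Step 1: None default with guard creates a NEW list each call.
Step 2: a = [2] (fresh list). b = [1] (another fresh list).
Step 3: result = [1] (this is the fix for mutable default)

The answer is [1].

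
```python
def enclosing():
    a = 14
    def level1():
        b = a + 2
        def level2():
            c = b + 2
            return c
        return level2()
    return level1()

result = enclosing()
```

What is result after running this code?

Step 1: a = 14. b = a + 2 = 16.
Step 2: c = b + 2 = 16 + 2 = 18.
Step 3: result = 18

The answer is 18.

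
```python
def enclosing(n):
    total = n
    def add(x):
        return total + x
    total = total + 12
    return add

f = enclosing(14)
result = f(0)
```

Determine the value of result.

Step 1: enclosing(14) sets total = 14, then total = 14 + 12 = 26.
Step 2: Closures capture by reference, so add sees total = 26.
Step 3: f(0) returns 26 + 0 = 26

The answer is 26.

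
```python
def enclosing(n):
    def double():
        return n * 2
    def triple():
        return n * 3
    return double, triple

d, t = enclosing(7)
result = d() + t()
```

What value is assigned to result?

Step 1: Both closures capture the same n = 7.
Step 2: d() = 7 * 2 = 14, t() = 7 * 3 = 21.
Step 3: result = 14 + 21 = 35

The answer is 35.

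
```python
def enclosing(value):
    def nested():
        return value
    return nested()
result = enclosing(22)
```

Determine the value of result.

Step 1: enclosing(22) binds parameter value = 22.
Step 2: nested() looks up value in enclosing scope and finds the parameter value = 22.
Step 3: result = 22

The answer is 22.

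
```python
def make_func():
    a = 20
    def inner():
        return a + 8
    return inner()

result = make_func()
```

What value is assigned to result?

Step 1: make_func() defines a = 20.
Step 2: inner() reads a = 20 from enclosing scope, returns 20 + 8 = 28.
Step 3: result = 28

The answer is 28.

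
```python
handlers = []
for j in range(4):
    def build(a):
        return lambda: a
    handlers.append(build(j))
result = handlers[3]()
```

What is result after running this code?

Step 1: build(j) creates a new scope capturing a = j at call time.
Step 2: handlers[3] = build(3), so its lambda captures a = 3.
Step 3: result = 3 (closure factory fixes late binding)

The answer is 3.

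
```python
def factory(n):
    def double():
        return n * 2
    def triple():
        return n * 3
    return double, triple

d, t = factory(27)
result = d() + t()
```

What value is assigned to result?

Step 1: Both closures capture the same n = 27.
Step 2: d() = 27 * 2 = 54, t() = 27 * 3 = 81.
Step 3: result = 54 + 81 = 135

The answer is 135.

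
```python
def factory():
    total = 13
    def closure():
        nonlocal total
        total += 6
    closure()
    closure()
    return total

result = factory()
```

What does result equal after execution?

Step 1: total starts at 13.
Step 2: closure() is called 2 times, each adding 6.
Step 3: total = 13 + 6 * 2 = 25

The answer is 25.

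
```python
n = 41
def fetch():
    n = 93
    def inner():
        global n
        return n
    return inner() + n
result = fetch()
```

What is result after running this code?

Step 1: Global n = 41. fetch() shadows with local n = 93.
Step 2: inner() uses global keyword, so inner() returns global n = 41.
Step 3: fetch() returns 41 + 93 = 134

The answer is 134.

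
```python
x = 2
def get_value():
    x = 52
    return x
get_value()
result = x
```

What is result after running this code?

Step 1: x = 2 globally.
Step 2: get_value() creates a LOCAL x = 52 (no global keyword!).
Step 3: The global x is unchanged. result = 2

The answer is 2.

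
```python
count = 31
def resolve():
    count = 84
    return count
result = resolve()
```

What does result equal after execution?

Step 1: Global count = 31.
Step 2: resolve() creates local count = 84, shadowing the global.
Step 3: Returns local count = 84. result = 84

The answer is 84.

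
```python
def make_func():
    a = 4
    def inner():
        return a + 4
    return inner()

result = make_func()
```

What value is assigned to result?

Step 1: make_func() defines a = 4.
Step 2: inner() reads a = 4 from enclosing scope, returns 4 + 4 = 8.
Step 3: result = 8

The answer is 8.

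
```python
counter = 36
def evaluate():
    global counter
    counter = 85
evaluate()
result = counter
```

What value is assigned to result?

Step 1: counter = 36 globally.
Step 2: evaluate() declares global counter and sets it to 85.
Step 3: After evaluate(), global counter = 85. result = 85

The answer is 85.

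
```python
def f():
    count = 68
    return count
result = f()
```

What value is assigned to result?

Step 1: f() defines count = 68 in its local scope.
Step 2: return count finds the local variable count = 68.
Step 3: result = 68

The answer is 68.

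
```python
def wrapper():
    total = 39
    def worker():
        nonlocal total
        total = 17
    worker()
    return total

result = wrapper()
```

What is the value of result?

Step 1: wrapper() sets total = 39.
Step 2: worker() uses nonlocal to reassign total = 17.
Step 3: result = 17

The answer is 17.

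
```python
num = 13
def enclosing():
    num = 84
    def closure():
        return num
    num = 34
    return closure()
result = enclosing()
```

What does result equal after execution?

Step 1: enclosing() sets num = 84, then later num = 34.
Step 2: closure() is called after num is reassigned to 34. Closures capture variables by reference, not by value.
Step 3: result = 34

The answer is 34.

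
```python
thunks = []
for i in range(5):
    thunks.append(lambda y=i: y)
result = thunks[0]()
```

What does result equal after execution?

Step 1: Default argument y=i captures i's value at each iteration.
Step 2: thunks[0] captured y = 0 when i was 0.
Step 3: result = 0

The answer is 0.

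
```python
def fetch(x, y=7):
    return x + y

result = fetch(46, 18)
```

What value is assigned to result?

Step 1: fetch(46, 18) overrides default y with 18.
Step 2: Returns 46 + 18 = 64.
Step 3: result = 64

The answer is 64.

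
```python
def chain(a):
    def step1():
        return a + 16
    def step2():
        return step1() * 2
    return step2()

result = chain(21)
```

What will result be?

Step 1: chain(21) captures a = 21.
Step 2: step2() calls step1() which returns 21 + 16 = 37.
Step 3: step2() returns 37 * 2 = 74

The answer is 74.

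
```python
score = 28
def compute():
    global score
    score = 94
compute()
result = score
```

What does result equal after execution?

Step 1: score = 28 globally.
Step 2: compute() declares global score and sets it to 94.
Step 3: After compute(), global score = 94. result = 94

The answer is 94.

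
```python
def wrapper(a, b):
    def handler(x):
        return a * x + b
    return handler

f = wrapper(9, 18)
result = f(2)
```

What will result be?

Step 1: wrapper(9, 18) captures a = 9, b = 18.
Step 2: f(2) computes 9 * 2 + 18 = 36.
Step 3: result = 36

The answer is 36.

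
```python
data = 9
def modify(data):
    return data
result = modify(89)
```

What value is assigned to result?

Step 1: Global data = 9.
Step 2: modify(89) takes parameter data = 89, which shadows the global.
Step 3: result = 89

The answer is 89.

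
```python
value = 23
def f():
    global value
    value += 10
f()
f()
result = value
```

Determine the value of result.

Step 1: value = 23.
Step 2: First f(): value = 23 + 10 = 33.
Step 3: Second f(): value = 33 + 10 = 43. result = 43

The answer is 43.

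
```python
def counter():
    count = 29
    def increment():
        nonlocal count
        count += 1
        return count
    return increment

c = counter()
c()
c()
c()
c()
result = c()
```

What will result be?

Step 1: counter() creates closure with count = 29.
Step 2: Each c() call increments count via nonlocal. After 5 calls: 29 + 5 = 34.
Step 3: result = 34

The answer is 34.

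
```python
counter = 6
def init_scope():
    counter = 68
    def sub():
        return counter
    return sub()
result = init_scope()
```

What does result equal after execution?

Step 1: counter = 6 globally, but init_scope() defines counter = 68 locally.
Step 2: sub() looks up counter. Not in local scope, so checks enclosing scope (init_scope) and finds counter = 68.
Step 3: result = 68

The answer is 68.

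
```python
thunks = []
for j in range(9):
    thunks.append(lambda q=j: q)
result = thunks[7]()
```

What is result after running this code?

Step 1: Default argument q=j captures j's value at each iteration.
Step 2: thunks[7] captured q = 7 when j was 7.
Step 3: result = 7

The answer is 7.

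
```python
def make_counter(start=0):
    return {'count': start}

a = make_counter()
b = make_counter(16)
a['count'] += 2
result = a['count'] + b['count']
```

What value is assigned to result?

Step 1: make_counter() returns a new dict each call (immutable default 0).
Step 2: a = {'count': 0}, b = {'count': 16}.
Step 3: a['count'] += 2 = 2. result = 2 + 16 = 18

The answer is 18.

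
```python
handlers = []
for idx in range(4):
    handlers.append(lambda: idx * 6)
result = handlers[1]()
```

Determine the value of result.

Step 1: All lambdas reference the same variable idx (late binding).
Step 2: After the loop, idx = 3. Every lambda returns idx * 6.
Step 3: handlers[1]() = 3 * 6 = 18

The answer is 18.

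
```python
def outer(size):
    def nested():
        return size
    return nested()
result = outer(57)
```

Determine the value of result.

Step 1: outer(57) binds parameter size = 57.
Step 2: nested() looks up size in enclosing scope and finds the parameter size = 57.
Step 3: result = 57

The answer is 57.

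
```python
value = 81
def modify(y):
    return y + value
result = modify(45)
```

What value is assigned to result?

Step 1: value = 81 is defined globally.
Step 2: modify(45) uses parameter y = 45 and looks up value from global scope = 81.
Step 3: result = 45 + 81 = 126

The answer is 126.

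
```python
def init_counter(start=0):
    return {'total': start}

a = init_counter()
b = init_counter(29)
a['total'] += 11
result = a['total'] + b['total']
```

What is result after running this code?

Step 1: init_counter() returns a new dict each call (immutable default 0).
Step 2: a = {'total': 0}, b = {'total': 29}.
Step 3: a['total'] += 11 = 11. result = 11 + 29 = 40

The answer is 40.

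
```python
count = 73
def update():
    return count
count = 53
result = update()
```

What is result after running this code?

Step 1: count is first set to 73, then reassigned to 53.
Step 2: update() is called after the reassignment, so it looks up the current global count = 53.
Step 3: result = 53

The answer is 53.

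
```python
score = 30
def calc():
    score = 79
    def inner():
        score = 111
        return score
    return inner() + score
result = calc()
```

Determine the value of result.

Step 1: calc() has local score = 79. inner() has local score = 111.
Step 2: inner() returns its local score = 111.
Step 3: calc() returns 111 + its own score (79) = 190

The answer is 190.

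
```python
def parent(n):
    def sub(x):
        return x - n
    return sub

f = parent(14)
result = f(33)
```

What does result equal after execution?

Step 1: parent(14) creates a closure capturing n = 14.
Step 2: f(33) computes 33 - 14 = 19.
Step 3: result = 19

The answer is 19.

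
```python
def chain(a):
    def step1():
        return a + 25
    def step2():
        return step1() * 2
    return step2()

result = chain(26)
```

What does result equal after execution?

Step 1: chain(26) captures a = 26.
Step 2: step2() calls step1() which returns 26 + 25 = 51.
Step 3: step2() returns 51 * 2 = 102

The answer is 102.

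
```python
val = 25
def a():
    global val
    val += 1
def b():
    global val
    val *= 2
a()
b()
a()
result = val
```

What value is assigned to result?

Step 1: val = 25.
Step 2: a(): val = 25 + 1 = 26.
Step 3: b(): val = 26 * 2 = 52.
Step 4: a(): val = 52 + 1 = 53

The answer is 53.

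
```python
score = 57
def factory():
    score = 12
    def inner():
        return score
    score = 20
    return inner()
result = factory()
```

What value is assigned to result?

Step 1: factory() sets score = 12, then later score = 20.
Step 2: inner() is called after score is reassigned to 20. Closures capture variables by reference, not by value.
Step 3: result = 20

The answer is 20.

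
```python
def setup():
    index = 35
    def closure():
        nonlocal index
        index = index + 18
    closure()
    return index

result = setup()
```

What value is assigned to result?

Step 1: setup() sets index = 35.
Step 2: closure() uses nonlocal to modify index in setup's scope: index = 35 + 18 = 53.
Step 3: setup() returns the modified index = 53

The answer is 53.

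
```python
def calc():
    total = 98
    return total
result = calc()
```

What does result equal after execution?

Step 1: calc() defines total = 98 in its local scope.
Step 2: return total finds the local variable total = 98.
Step 3: result = 98

The answer is 98.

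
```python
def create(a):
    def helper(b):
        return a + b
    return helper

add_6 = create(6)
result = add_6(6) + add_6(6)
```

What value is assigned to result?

Step 1: add_6 captures a = 6.
Step 2: add_6(6) = 6 + 6 = 12, called twice.
Step 3: result = 12 + 12 = 24

The answer is 24.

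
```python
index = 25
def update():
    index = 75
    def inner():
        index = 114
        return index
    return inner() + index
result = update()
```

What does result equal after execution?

Step 1: update() has local index = 75. inner() has local index = 114.
Step 2: inner() returns its local index = 114.
Step 3: update() returns 114 + its own index (75) = 189

The answer is 189.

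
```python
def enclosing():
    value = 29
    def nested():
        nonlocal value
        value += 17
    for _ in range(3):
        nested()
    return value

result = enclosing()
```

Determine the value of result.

Step 1: value = 29.
Step 2: nested() is called 3 times in a loop, each adding 17 via nonlocal.
Step 3: value = 29 + 17 * 3 = 80

The answer is 80.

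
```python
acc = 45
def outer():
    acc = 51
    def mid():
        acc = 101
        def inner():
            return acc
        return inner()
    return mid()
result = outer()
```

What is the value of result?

Step 1: Three levels of shadowing: global 45, outer 51, mid 101.
Step 2: inner() finds acc = 101 in enclosing mid() scope.
Step 3: result = 101

The answer is 101.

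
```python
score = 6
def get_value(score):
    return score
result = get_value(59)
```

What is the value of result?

Step 1: Global score = 6.
Step 2: get_value(59) takes parameter score = 59, which shadows the global.
Step 3: result = 59

The answer is 59.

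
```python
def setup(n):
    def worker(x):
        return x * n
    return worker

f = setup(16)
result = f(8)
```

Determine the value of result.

Step 1: setup(16) creates a closure capturing n = 16.
Step 2: f(8) computes 8 * 16 = 128.
Step 3: result = 128

The answer is 128.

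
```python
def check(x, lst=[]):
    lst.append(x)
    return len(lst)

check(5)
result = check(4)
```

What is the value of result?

Step 1: Mutable default list persists between calls.
Step 2: First call: lst = [5], len = 1. Second call: lst = [5, 4], len = 2.
Step 3: result = 2

The answer is 2.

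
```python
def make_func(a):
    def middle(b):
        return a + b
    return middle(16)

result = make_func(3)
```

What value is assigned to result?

Step 1: make_func(3) passes a = 3.
Step 2: middle(16) has b = 16, reads a = 3 from enclosing.
Step 3: result = 3 + 16 = 19

The answer is 19.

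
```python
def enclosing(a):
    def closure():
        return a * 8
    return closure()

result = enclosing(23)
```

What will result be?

Step 1: enclosing(23) binds parameter a = 23.
Step 2: closure() accesses a = 23 from enclosing scope.
Step 3: result = 23 * 8 = 184

The answer is 184.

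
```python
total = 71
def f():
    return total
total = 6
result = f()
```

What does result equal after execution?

Step 1: total is first set to 71, then reassigned to 6.
Step 2: f() is called after the reassignment, so it looks up the current global total = 6.
Step 3: result = 6

The answer is 6.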